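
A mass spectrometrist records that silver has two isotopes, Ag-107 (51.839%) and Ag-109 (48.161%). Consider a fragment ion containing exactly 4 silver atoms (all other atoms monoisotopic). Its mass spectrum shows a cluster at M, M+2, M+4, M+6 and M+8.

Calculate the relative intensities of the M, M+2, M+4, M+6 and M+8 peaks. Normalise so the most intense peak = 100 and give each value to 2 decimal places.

19.31 : 71.76 : 100.00 : 61.94 : 14.39

Expanding (0.51839 + 0.48161)^4:
P(M) = 0.51839^4 = 0.072215
P(M+2) = 4 × 0.51839^3 × 0.48161^1 = 0.268365
P(M+4) = 6 × 0.51839^2 × 0.48161^2 = 0.373986
P(M+6) = 4 × 0.51839^1 × 0.48161^3 = 0.231634
P(M+8) = 0.48161^4 = 0.053800
The M+4 peak is largest (0.373986); scaling to 100 gives 19.31 : 71.76 : 100.00 : 61.94 : 14.39.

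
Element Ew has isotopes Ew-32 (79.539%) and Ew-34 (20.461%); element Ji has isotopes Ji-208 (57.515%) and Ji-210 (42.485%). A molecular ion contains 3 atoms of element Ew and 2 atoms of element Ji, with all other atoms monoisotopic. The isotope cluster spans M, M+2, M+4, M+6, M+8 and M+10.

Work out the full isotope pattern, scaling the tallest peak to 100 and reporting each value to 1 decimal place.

Element Ew pattern (n=3): 0.50319971 : 0.38833664 : 0.09989761 : 0.00856605
Element Ji pattern (n=2): 0.33079752 : 0.48870495 : 0.18049752
Convolve the two distributions (both contribute in 2-u steps):
  M: 0.50319971×0.33079752 = 0.166457
  M+2: 0.50319971×0.48870495 + 0.38833664×0.33079752 = 0.374377
  M+4: 0.50319971×0.18049752 + 0.38833664×0.48870495 + 0.09989761×0.33079752 = 0.313654
  M+6: 0.38833664×0.18049752 + 0.09989761×0.48870495 + 0.00856605×0.33079752 = 0.121748
  M+8: 0.09989761×0.18049752 + 0.00856605×0.48870495 = 0.022218
  M+10: 0.00856605×0.18049752 = 0.001546
Scale to base peak (0.374377) = 100: 44.5 : 100.0 : 83.8 : 32.5 : 5.9 : 0.4

44.5 : 100.0 : 83.8 : 32.5 : 5.9 : 0.4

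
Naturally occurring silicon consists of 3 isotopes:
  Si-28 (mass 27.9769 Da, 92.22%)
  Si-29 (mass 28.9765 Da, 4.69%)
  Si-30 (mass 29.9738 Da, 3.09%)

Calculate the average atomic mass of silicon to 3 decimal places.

The abundance-weighted mean is 0.9222 × 27.9769 + 0.0469 × 28.9765 + 0.0309 × 29.9738
= 25.80030 + 1.35900 + 0.92619 = 28.08549 Da

28.085 Da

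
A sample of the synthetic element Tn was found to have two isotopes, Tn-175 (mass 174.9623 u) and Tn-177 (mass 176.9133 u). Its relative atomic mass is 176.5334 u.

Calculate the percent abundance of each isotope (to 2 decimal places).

Tn-175: 19.47%, Tn-177: 80.53%

Let x be the fractional abundance of Tn-175; then Tn-177 has abundance 1 − x.
174.9623·x + 176.9133·(1 − x) = 176.5334
(174.9623 − 176.9133)·x = 176.5334 − 176.9133
x = -0.3799 / -1.9510 = 0.19472 → 19.47% Tn-175, 80.53% Tn-177.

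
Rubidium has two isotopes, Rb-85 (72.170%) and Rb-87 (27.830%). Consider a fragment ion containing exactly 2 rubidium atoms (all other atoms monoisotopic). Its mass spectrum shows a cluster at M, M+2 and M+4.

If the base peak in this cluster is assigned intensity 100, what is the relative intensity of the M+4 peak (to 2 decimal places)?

14.87

(0.72170 + 0.27830)^2 gives M 0.5209, M+2 0.4017, M+4 0.0775; the largest is M.
P(M) = C(2,0) × 0.72170^2 × 0.27830^0 = 1 × 0.52085089 × 1.0000 = 0.520851 (base)
P(M+4) = C(2,2) × 0.72170^0 × 0.27830^2 = 1 × 1.0000 × 0.07745089 = 0.077451
Relative intensity = 0.077451 / 0.520851 × 100 = 14.87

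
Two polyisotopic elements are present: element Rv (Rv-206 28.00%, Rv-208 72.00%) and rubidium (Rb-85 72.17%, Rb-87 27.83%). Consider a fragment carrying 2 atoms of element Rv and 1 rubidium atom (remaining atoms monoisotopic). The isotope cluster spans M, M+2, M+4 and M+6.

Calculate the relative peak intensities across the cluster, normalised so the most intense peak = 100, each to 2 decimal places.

Element Rv pattern (n=2): 0.0784 : 0.4032 : 0.5184
Rubidium pattern (n=1): 0.7217 : 0.2783
Convolve the two distributions (both contribute in 2-u steps):
  M: 0.0784×0.7217 = 0.056581
  M+2: 0.0784×0.2783 + 0.4032×0.7217 = 0.312808
  M+4: 0.4032×0.2783 + 0.5184×0.7217 = 0.486340
  M+6: 0.5184×0.2783 = 0.144271
Scale to base peak (0.486340) = 100: 11.63 : 64.32 : 100.00 : 29.66

11.63 : 64.32 : 100.00 : 29.66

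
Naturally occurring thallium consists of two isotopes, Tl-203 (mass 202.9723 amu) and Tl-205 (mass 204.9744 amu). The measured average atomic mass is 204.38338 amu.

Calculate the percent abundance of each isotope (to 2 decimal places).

Tl-203: 29.52%, Tl-205: 70.48%

Writing the weighted mean with unknown fraction x of Tl-203:
202.9723·x + 204.9744·(1 − x) = 204.38338
(202.9723 − 204.9744)·x = 204.38338 − 204.9744
x = -0.59102 / -2.0021 = 0.29520 → 29.52% Tl-203, 70.48% Tl-205.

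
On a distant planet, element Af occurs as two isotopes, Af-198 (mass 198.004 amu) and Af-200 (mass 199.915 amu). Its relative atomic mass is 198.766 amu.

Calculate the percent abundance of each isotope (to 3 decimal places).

With x = fraction of Af-198 (so Af-200 is 1 − x):
198.004·x + 199.915·(1 − x) = 198.766
(198.004 − 199.915)·x = 198.766 − 199.915
x = -1.149 / -1.911 = 0.60126 → 60.126% Af-198, 39.874% Af-200.

Af-198: 60.126%, Af-200: 39.874%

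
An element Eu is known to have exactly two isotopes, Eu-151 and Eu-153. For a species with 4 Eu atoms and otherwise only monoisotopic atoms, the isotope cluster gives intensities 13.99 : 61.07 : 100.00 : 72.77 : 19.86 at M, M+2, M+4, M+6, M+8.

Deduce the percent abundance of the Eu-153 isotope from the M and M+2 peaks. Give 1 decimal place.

52.2%

Let p = fractional abundance of Eu-151. I(M+2)/I(M) = [C(4,1)·p^3·(1−p)] / p^4 = 4·(1−p)/p = 61.07/13.99 = 4.3653
(1−p)/p = 4.3653/4 = 1.0913  ⇒  p = 1/(1 + 1.0913) = 0.4782
Eu-151: 47.8%, Eu-153: 52.2%.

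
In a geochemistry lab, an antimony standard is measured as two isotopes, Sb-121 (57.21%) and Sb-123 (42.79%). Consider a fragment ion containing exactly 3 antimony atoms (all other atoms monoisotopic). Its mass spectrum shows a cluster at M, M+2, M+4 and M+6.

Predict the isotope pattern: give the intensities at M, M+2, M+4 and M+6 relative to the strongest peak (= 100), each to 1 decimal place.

Expanding (0.5721 + 0.4279)^3:
P(M) = 0.5721^3 = 0.187247
P(M+2) = 3 × 0.5721^2 × 0.4279^1 = 0.420153
P(M+4) = 3 × 0.5721^1 × 0.4279^2 = 0.314252
P(M+6) = 0.4279^3 = 0.078348
The M+2 peak is largest (0.420153); scaling to 100 gives 44.6 : 100.0 : 74.8 : 18.6.

44.6 : 100.0 : 74.8 : 18.6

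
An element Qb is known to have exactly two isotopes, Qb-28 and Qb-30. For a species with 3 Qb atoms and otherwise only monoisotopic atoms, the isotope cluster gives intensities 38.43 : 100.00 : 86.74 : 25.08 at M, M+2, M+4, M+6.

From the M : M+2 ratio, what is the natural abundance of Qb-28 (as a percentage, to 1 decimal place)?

53.6%

If p is the fraction of Qb that is Qb-28, then I(M+2)/I(M) = [C(3,1)·p^2·(1−p)] / p^3 = 3·(1−p)/p = 100.00/38.43 = 2.6021
(1−p)/p = 2.6021/3 = 0.8674  ⇒  p = 1/(1 + 0.8674) = 0.5355
Qb-28: 53.6%, Qb-30: 46.4%.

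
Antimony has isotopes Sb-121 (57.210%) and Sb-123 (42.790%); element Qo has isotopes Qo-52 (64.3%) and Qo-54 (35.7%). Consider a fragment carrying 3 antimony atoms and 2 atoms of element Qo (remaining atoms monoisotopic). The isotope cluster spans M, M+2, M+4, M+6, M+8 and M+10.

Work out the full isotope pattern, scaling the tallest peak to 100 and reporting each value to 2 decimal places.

Antimony pattern (n=3): 0.18724742 : 0.42015297 : 0.3142518 : 0.07834781
Element Qo pattern (n=2): 0.413449 : 0.459102 : 0.127449
Convolve the two distributions (both contribute in 2-u steps):
  M: 0.18724742×0.413449 = 0.077417
  M+2: 0.18724742×0.459102 + 0.42015297×0.413449 = 0.259677
  M+4: 0.18724742×0.127449 + 0.42015297×0.459102 + 0.3142518×0.413449 = 0.346685
  M+6: 0.42015297×0.127449 + 0.3142518×0.459102 + 0.07834781×0.413449 = 0.230215
  M+8: 0.3142518×0.127449 + 0.07834781×0.459102 = 0.076021
  M+10: 0.07834781×0.127449 = 0.009985
Scale to base peak (0.346685) = 100: 22.33 : 74.90 : 100.00 : 66.40 : 21.93 : 2.88

22.33 : 74.90 : 100.00 : 66.40 : 21.93 : 2.88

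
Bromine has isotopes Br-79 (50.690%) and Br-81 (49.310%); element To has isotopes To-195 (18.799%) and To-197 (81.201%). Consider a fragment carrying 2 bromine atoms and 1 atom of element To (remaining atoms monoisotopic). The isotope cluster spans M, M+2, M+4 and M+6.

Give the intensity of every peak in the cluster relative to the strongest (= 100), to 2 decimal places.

10.70 : 67.01 : 100.00 : 43.72

Bromine pattern (n=2): 0.25694761 : 0.49990478 : 0.24314761
Element To pattern (n=1): 0.18799 : 0.81201
Convolve the two distributions (both contribute in 2-u steps):
  M: 0.25694761×0.18799 = 0.048304
  M+2: 0.25694761×0.81201 + 0.49990478×0.18799 = 0.302621
  M+4: 0.49990478×0.81201 + 0.24314761×0.18799 = 0.451637
  M+6: 0.24314761×0.81201 = 0.197438
Scale to base peak (0.451637) = 100: 10.70 : 67.01 : 100.00 : 43.72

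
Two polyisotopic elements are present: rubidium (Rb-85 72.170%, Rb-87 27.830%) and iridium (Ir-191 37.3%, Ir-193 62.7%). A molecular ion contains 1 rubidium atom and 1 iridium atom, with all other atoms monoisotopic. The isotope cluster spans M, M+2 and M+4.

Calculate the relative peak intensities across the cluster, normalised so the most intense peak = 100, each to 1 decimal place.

48.4 : 100.0 : 31.4

Rubidium pattern (n=1): 0.7217 : 0.2783
Iridium pattern (n=1): 0.3730 : 0.6270
Convolve the two distributions (both contribute in 2-u steps):
  M: 0.7217×0.3730 = 0.269194
  M+2: 0.7217×0.6270 + 0.2783×0.3730 = 0.556312
  M+4: 0.2783×0.6270 = 0.174494
Scale to base peak (0.556312) = 100: 48.4 : 100.0 : 31.4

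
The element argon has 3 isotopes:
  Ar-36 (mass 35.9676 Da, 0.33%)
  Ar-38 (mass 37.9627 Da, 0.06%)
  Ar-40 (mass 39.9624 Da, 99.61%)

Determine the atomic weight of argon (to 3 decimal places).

Weight each isotope mass by its fractional abundance: 0.0033 × 35.9676 + 0.0006 × 37.9627 + 0.9961 × 39.9624
= 0.11869 + 0.02278 + 39.80655 = 39.94802 Da

39.948 Da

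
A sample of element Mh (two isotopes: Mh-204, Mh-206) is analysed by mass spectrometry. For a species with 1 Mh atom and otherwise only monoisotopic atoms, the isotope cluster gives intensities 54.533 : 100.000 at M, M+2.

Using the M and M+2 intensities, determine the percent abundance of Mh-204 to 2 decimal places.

35.29%

Write p for the Mh-204 fraction. I(M+2)/I(M) = [C(1,1)·p^0·(1−p)] / p^1 = 1·(1−p)/p = 100.000/54.533 = 1.8338
(1−p)/p = 1.8338/1 = 1.8338  ⇒  p = 1/(1 + 1.8338) = 0.3529
Mh-204: 35.29%, Mh-206: 64.71%.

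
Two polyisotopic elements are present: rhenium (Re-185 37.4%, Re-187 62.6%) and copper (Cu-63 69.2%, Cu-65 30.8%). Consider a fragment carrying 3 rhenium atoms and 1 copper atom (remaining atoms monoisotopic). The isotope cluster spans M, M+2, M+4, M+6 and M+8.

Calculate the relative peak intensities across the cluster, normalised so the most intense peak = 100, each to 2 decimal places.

Rhenium pattern (n=3): 0.05231362 : 0.26268713 : 0.43968487 : 0.24531438
Copper pattern (n=1): 0.6920 : 0.3080
Convolve the two distributions (both contribute in 2-u steps):
  M: 0.05231362×0.6920 = 0.036201
  M+2: 0.05231362×0.3080 + 0.26268713×0.6920 = 0.197892
  M+4: 0.26268713×0.3080 + 0.43968487×0.6920 = 0.385170
  M+6: 0.43968487×0.3080 + 0.24531438×0.6920 = 0.305180
  M+8: 0.24531438×0.3080 = 0.075557
Scale to base peak (0.385170) = 100: 9.40 : 51.38 : 100.00 : 79.23 : 19.62

9.40 : 51.38 : 100.00 : 79.23 : 19.62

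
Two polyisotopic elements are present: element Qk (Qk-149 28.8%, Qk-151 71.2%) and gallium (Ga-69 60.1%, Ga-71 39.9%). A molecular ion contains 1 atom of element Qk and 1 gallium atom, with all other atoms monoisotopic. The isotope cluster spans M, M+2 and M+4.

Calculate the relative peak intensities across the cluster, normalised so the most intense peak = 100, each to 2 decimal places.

31.89 : 100.00 : 52.34

Element Qk pattern (n=1): 0.2880 : 0.7120
Gallium pattern (n=1): 0.6010 : 0.3990
Convolve the two distributions (both contribute in 2-u steps):
  M: 0.2880×0.6010 = 0.173088
  M+2: 0.2880×0.3990 + 0.7120×0.6010 = 0.542824
  M+4: 0.7120×0.3990 = 0.284088
Scale to base peak (0.542824) = 100: 31.89 : 100.00 : 52.34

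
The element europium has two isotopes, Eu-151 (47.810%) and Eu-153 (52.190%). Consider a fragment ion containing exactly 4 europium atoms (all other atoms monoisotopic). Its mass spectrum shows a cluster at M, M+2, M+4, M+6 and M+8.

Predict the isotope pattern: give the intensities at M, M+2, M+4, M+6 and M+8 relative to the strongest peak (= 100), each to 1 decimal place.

Expanding (0.47810 + 0.52190)^4:
P(M) = 0.47810^4 = 0.052249
P(M+2) = 4 × 0.47810^3 × 0.52190^1 = 0.228141
P(M+4) = 6 × 0.47810^2 × 0.52190^2 = 0.373563
P(M+6) = 4 × 0.47810^1 × 0.52190^3 = 0.271857
P(M+8) = 0.52190^4 = 0.074191
The M+4 peak is largest (0.373563); scaling to 100 gives 14.0 : 61.1 : 100.0 : 72.8 : 19.9.

14.0 : 61.1 : 100.0 : 72.8 : 19.9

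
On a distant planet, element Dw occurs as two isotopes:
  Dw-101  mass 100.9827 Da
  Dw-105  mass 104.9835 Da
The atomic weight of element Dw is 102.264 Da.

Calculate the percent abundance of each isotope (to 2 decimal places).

Writing the weighted mean with unknown fraction x of Dw-101:
100.9827·x + 104.9835·(1 − x) = 102.264
(100.9827 − 104.9835)·x = 102.264 − 104.9835
x = -2.7195 / -4.0008 = 0.67974 → 67.97% Dw-101, 32.03% Dw-105.

Dw-101: 67.97%, Dw-105: 32.03%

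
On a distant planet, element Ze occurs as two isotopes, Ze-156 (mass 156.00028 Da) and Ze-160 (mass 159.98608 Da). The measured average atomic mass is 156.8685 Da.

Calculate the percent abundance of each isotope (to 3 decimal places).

Ze-156: 78.217%, Ze-160: 21.783%

Writing the weighted mean with unknown fraction x of Ze-156:
156.00028·x + 159.98608·(1 − x) = 156.8685
(156.00028 − 159.98608)·x = 156.8685 − 159.98608
x = -3.11758 / -3.98580 = 0.78217 → 78.217% Ze-156, 21.783% Ze-160.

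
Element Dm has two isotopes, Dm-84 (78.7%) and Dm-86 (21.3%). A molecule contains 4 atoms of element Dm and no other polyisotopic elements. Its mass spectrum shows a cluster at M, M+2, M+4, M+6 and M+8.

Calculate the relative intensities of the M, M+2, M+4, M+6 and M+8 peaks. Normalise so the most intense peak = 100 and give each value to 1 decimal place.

92.4 : 100.0 : 40.6 : 7.3 : 0.5

Expanding (0.787 + 0.213)^4:
P(M) = 0.787^4 = 0.383618
P(M+2) = 4 × 0.787^3 × 0.213^1 = 0.415302
P(M+4) = 6 × 0.787^2 × 0.213^2 = 0.168601
P(M+6) = 4 × 0.787^1 × 0.213^3 = 0.030421
P(M+8) = 0.213^4 = 0.002058
The M+2 peak is largest (0.415302); scaling to 100 gives 92.4 : 100.0 : 40.6 : 7.3 : 0.5.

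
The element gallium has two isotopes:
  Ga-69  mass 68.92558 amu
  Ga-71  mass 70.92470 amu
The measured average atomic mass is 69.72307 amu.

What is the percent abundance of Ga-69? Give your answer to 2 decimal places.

With x = fraction of Ga-69 (so Ga-71 is 1 − x):
68.92558·x + 70.92470·(1 − x) = 69.72307
(68.92558 − 70.92470)·x = 69.72307 − 70.92470
x = -1.20163 / -1.99912 = 0.60108 → 60.11% Ga-69, 39.89% Ga-71.

60.11%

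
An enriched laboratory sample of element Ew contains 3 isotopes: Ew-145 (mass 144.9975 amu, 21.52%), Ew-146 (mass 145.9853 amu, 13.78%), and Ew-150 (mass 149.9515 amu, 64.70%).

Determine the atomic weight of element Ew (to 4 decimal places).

Average mass = Σ (abundance × isotope mass) = 0.2152 × 144.9975 + 0.1378 × 145.9853 + 0.6470 × 149.9515
= 31.20346 + 20.11677 + 97.01862 = 148.33885 amu

148.3389 amu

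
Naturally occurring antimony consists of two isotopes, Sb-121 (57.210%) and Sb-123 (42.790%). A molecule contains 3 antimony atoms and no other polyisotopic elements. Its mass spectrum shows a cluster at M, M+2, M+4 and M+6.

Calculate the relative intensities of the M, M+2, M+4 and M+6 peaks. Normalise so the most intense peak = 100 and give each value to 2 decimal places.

44.57 : 100.00 : 74.79 : 18.65

The 3 Sb atoms are independent, so intensities follow the terms of (0.57210 + 0.42790)^3.
P(M) = 0.57210^3 = 0.187247
P(M+2) = 3 × 0.57210^2 × 0.42790^1 = 0.420153
P(M+4) = 3 × 0.57210^1 × 0.42790^2 = 0.314252
P(M+6) = 0.42790^3 = 0.078348
The M+2 peak is largest (0.420153); scaling to 100 gives 44.57 : 100.00 : 74.79 : 18.65.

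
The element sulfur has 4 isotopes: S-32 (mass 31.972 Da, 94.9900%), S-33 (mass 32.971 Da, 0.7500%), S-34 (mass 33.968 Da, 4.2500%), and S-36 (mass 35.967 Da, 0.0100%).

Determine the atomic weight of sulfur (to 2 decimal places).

Average mass = Σ (abundance × isotope mass) = 0.949900 × 31.972 + 0.007500 × 32.971 + 0.042500 × 33.968 + 0.000100 × 35.967
= 30.3702 + 0.2473 + 1.4436 + 0.0036 = 32.0647 Da

32.06 Da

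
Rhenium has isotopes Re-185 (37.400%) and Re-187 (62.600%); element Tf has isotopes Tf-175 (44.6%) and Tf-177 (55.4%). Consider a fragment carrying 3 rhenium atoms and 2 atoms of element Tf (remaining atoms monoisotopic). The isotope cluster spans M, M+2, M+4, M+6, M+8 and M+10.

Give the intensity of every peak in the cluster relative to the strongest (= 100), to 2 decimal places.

Rhenium pattern (n=3): 0.05231362 : 0.26268713 : 0.43968487 : 0.24531438
Element Tf pattern (n=2): 0.198916 : 0.494168 : 0.306916
Convolve the two distributions (both contribute in 2-u steps):
  M: 0.05231362×0.198916 = 0.010406
  M+2: 0.05231362×0.494168 + 0.26268713×0.198916 = 0.078104
  M+4: 0.05231362×0.306916 + 0.26268713×0.494168 + 0.43968487×0.198916 = 0.233328
  M+6: 0.26268713×0.306916 + 0.43968487×0.494168 + 0.24531438×0.198916 = 0.346698
  M+8: 0.43968487×0.306916 + 0.24531438×0.494168 = 0.256173
  M+10: 0.24531438×0.306916 = 0.075291
Scale to base peak (0.346698) = 100: 3.00 : 22.53 : 67.30 : 100.00 : 73.89 : 21.72

3.00 : 22.53 : 67.30 : 100.00 : 73.89 : 21.72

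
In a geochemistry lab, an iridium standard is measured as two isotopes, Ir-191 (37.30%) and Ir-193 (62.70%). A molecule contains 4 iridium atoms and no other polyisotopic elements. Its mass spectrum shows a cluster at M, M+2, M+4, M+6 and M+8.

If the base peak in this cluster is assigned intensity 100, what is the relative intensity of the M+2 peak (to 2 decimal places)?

(0.3730 + 0.6270)^4 gives M 0.0194, M+2 0.1302, M+4 0.3282, M+6 0.3678, M+8 0.1546; the largest is M+6.
P(M+6) = C(4,3) × 0.3730^1 × 0.6270^3 = 4 × 0.3730 × 0.24649188 = 0.367766 (base)
P(M+2) = C(4,1) × 0.3730^3 × 0.6270^1 = 4 × 0.05189512 × 0.6270 = 0.130153
Relative intensity = 0.130153 / 0.367766 × 100 = 35.39

35.39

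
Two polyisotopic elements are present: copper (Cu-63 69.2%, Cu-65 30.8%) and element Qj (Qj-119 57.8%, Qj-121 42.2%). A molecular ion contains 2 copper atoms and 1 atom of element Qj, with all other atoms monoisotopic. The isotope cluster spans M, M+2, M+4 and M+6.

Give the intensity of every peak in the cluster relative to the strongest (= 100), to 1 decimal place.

61.7 : 100.0 : 52.3 : 8.9

Copper pattern (n=2): 0.478864 : 0.426272 : 0.094864
Element Qj pattern (n=1): 0.5780 : 0.4220
Convolve the two distributions (both contribute in 2-u steps):
  M: 0.478864×0.5780 = 0.276783
  M+2: 0.478864×0.4220 + 0.426272×0.5780 = 0.448466
  M+4: 0.426272×0.4220 + 0.094864×0.5780 = 0.234718
  M+6: 0.094864×0.4220 = 0.040033
Scale to base peak (0.448466) = 100: 61.7 : 100.0 : 52.3 : 8.9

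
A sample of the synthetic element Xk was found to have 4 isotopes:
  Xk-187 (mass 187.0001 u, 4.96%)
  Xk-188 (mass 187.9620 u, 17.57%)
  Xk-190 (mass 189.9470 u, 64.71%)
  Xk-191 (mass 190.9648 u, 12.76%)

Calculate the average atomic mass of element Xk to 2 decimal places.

189.58 u

Ar = Σ fᵢ·mᵢ = 0.0496 × 187.0001 + 0.1757 × 187.9620 + 0.6471 × 189.9470 + 0.1276 × 190.9648
= 9.27520 + 33.02492 + 122.91470 + 24.36711 = 189.58193 u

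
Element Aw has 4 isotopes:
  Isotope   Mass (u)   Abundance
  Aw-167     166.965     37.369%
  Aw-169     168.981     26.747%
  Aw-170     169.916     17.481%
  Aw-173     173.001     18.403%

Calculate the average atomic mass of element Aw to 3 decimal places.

169.131 u

The abundance-weighted mean is 0.37369 × 166.965 + 0.26747 × 168.981 + 0.17481 × 169.916 + 0.18403 × 173.001
= 62.3932 + 45.1973 + 29.7030 + 31.8374 = 169.1309 u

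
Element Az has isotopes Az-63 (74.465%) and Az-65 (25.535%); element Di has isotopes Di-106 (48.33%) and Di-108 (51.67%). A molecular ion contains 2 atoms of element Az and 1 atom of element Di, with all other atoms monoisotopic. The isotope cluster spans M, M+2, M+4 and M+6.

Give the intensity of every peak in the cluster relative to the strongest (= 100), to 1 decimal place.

Element Az pattern (n=2): 0.55450362 : 0.38029275 : 0.06520362
Element Di pattern (n=1): 0.4833 : 0.5167
Convolve the two distributions (both contribute in 2-u steps):
  M: 0.55450362×0.4833 = 0.267992
  M+2: 0.55450362×0.5167 + 0.38029275×0.4833 = 0.470308
  M+4: 0.38029275×0.5167 + 0.06520362×0.4833 = 0.228010
  M+6: 0.06520362×0.5167 = 0.033691
Scale to base peak (0.470308) = 100: 57.0 : 100.0 : 48.5 : 7.2

57.0 : 100.0 : 48.5 : 7.2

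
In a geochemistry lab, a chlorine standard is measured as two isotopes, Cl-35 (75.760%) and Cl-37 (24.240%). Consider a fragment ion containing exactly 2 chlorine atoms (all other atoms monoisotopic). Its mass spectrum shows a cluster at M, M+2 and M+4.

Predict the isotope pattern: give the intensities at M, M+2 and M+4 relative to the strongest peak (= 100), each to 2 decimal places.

The 2 Cl atoms are independent, so intensities follow the terms of (0.75760 + 0.24240)^2.
P(M) = 0.75760^2 = 0.573958
P(M+2) = 2 × 0.75760^1 × 0.24240^1 = 0.367284
P(M+4) = 0.24240^2 = 0.058758
The M peak is largest (0.573958); scaling to 100 gives 100.00 : 63.99 : 10.24.

100.00 : 63.99 : 10.24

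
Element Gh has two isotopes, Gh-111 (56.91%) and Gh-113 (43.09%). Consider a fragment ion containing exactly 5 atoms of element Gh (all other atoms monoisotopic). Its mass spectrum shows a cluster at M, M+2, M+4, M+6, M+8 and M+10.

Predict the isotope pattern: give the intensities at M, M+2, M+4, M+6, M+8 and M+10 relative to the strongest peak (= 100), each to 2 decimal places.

17.44 : 66.04 : 100.00 : 75.72 : 28.66 : 4.34

Each Gh atom is independently Gh-111 (p = 0.5691) or Gh-113 (q = 0.4309); the cluster is the binomial expansion (p + q)^5.
P(M) = 0.5691^5 = 0.059696
P(M+2) = 5 × 0.5691^4 × 0.4309^1 = 0.225996
P(M+4) = 10 × 0.5691^3 × 0.4309^2 = 0.342231
P(M+6) = 10 × 0.5691^2 × 0.4309^3 = 0.259123
P(M+8) = 5 × 0.5691^1 × 0.4309^4 = 0.098099
P(M+10) = 0.4309^5 = 0.014855
The M+4 peak is largest (0.342231); scaling to 100 gives 17.44 : 66.04 : 100.00 : 75.72 : 28.66 : 4.34.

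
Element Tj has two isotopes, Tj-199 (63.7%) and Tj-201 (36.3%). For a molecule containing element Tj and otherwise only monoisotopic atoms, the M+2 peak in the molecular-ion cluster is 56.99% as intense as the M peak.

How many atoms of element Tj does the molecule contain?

1

For n independent Tj atoms, I(M+2)/I(M) = n · (abundance Tj-201) / (abundance Tj-199) = n · 0.363/0.637.
n = 0.5699 × 0.637/0.363 = 1.00 ≈ 1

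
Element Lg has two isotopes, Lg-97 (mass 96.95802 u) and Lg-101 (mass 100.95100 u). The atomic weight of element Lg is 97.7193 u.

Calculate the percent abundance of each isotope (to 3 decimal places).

Lg-97: 80.935%, Lg-101: 19.065%

Writing the weighted mean with unknown fraction x of Lg-97:
96.95802·x + 100.95100·(1 − x) = 97.7193
(96.95802 − 100.95100)·x = 97.7193 − 100.95100
x = -3.23170 / -3.99298 = 0.80935 → 80.935% Lg-97, 19.065% Lg-101.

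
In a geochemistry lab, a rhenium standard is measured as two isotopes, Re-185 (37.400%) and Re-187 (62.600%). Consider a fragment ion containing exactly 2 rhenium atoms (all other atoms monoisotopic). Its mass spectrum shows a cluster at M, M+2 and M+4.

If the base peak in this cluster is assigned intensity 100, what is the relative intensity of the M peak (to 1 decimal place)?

29.9

Binomial terms of (0.37400 + 0.62600)^2: M 0.1399, M+2 0.4682, M+4 0.3919 → M+2 is the base peak.
P(M+2) = C(2,1) × 0.37400^1 × 0.62600^1 = 2 × 0.3740 × 0.6260 = 0.468248 (base)
P(M) = C(2,0) × 0.37400^2 × 0.62600^0 = 1 × 0.139876 × 1.0000 = 0.139876
Relative intensity = 0.139876 / 0.468248 × 100 = 29.9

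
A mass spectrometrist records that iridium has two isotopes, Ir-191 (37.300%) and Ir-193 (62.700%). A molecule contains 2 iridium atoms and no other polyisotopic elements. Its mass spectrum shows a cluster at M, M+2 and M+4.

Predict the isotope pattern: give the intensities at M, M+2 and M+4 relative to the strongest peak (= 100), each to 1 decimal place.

29.7 : 100.0 : 84.0

Expanding (0.37300 + 0.62700)^2:
P(M) = 0.37300^2 = 0.139129
P(M+2) = 2 × 0.37300^1 × 0.62700^1 = 0.467742
P(M+4) = 0.62700^2 = 0.393129
The M+2 peak is largest (0.467742); scaling to 100 gives 29.7 : 100.0 : 84.0.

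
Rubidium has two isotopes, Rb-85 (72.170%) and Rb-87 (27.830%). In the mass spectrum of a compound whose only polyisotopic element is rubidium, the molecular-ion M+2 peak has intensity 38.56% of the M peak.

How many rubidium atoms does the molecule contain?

For n independent Rb atoms, I(M+2)/I(M) = n · (abundance Rb-87) / (abundance Rb-85) = n · 0.27830/0.72170.
n = 0.3856 × 0.72170/0.27830 = 1.00 ≈ 1

1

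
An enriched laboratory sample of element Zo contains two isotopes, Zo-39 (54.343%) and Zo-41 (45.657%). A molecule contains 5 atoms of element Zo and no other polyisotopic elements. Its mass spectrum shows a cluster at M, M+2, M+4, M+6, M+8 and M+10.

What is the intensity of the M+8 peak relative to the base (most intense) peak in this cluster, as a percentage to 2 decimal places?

Term probabilities: M 0.0474, M+2 0.1991, M+4 0.3345, M+6 0.2811, M+8 0.1181, M+10 0.0198. Base peak = M+4.
P(M+4) = C(5,2) × 0.54343^3 × 0.45657^2 = 10 × 0.16048366 × 0.20845616 = 0.334538 (base)
P(M+8) = C(5,4) × 0.54343^1 × 0.45657^4 = 5 × 0.54343 × 0.04345397 = 0.118071
Relative intensity = 0.118071 / 0.334538 × 100 = 35.29

35.29%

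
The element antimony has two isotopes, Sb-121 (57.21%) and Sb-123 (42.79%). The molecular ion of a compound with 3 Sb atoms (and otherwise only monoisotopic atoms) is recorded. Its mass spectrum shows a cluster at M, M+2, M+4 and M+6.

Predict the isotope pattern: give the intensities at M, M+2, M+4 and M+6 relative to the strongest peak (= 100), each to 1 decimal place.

44.6 : 100.0 : 74.8 : 18.6

The 3 Sb atoms are independent, so intensities follow the terms of (0.5721 + 0.4279)^3.
P(M) = 0.5721^3 = 0.187247
P(M+2) = 3 × 0.5721^2 × 0.4279^1 = 0.420153
P(M+4) = 3 × 0.5721^1 × 0.4279^2 = 0.314252
P(M+6) = 0.4279^3 = 0.078348
The M+2 peak is largest (0.420153); scaling to 100 gives 44.6 : 100.0 : 74.8 : 18.6.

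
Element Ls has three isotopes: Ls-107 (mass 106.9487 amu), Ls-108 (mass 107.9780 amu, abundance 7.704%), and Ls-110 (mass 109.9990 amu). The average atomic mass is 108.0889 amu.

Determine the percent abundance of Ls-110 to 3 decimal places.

The remaining 92.296% is split between Ls-107 (fraction x) and Ls-110 (fraction 0.92296 − x).
Substituting: 106.9487x + 109.9990(0.92296 − x) = 99.77027488
(106.9487 − 109.9990)x = -1.75440216  ⇒  x = 0.57516, y = 0.34780
Ls-107: 57.516%, Ls-110: 34.780%.

34.780%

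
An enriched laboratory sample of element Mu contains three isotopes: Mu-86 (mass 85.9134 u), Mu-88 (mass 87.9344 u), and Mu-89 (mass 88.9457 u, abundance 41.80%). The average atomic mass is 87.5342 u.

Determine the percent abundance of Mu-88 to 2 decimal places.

17.48%

Let x and y be the fractions of Mu-86 and Mu-88. Then x + y = 1 − 0.4180 = 0.5820 and 85.9134x + 87.9344y = 87.5342 − 0.4180×88.9457 = 50.3548974.
Substituting: 85.9134x + 87.9344(0.5820 − x) = 50.3548974
(85.9134 − 87.9344)x = -0.8229234  ⇒  x = 0.40719, y = 0.17481
Mu-86: 40.72%, Mu-88: 17.48%.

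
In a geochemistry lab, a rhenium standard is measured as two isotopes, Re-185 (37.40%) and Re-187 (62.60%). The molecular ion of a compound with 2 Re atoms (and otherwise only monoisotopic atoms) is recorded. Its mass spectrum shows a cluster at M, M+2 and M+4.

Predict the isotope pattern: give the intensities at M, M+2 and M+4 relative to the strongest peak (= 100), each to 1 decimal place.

29.9 : 100.0 : 83.7

The 2 Re atoms are independent, so intensities follow the terms of (0.3740 + 0.6260)^2.
P(M) = 0.3740^2 = 0.139876
P(M+2) = 2 × 0.3740^1 × 0.6260^1 = 0.468248
P(M+4) = 0.6260^2 = 0.391876
The M+2 peak is largest (0.468248); scaling to 100 gives 29.9 : 100.0 : 83.7.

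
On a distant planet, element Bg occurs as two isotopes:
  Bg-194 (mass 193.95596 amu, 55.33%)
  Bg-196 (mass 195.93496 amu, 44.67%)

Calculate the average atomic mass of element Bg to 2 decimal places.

194.84 amu

Average mass = Σ (abundance × isotope mass) = 0.5533 × 193.95596 + 0.4467 × 195.93496
= 107.315833 + 87.524147 = 194.839980 amu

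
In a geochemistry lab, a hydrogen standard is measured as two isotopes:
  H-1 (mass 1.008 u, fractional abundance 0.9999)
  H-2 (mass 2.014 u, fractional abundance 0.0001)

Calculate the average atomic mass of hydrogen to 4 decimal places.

1.0081 u

Weight each isotope mass by its fractional abundance: 0.9999 × 1.008 + 0.0001 × 2.014
= 1.00790 + 0.00020 = 1.00810 u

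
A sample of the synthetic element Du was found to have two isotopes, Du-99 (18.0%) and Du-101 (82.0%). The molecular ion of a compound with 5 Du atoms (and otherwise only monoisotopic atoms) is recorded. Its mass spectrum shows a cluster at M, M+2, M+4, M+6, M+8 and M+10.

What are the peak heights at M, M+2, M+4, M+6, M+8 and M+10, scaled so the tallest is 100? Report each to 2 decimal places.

0.05 : 1.06 : 9.64 : 43.90 : 100.00 : 91.11

The 5 Du atoms are independent, so intensities follow the terms of (0.180 + 0.820)^5.
P(M) = 0.180^5 = 0.000189
P(M+2) = 5 × 0.180^4 × 0.820^1 = 0.004304
P(M+4) = 10 × 0.180^3 × 0.820^2 = 0.039214
P(M+6) = 10 × 0.180^2 × 0.820^3 = 0.178643
P(M+8) = 5 × 0.180^1 × 0.820^4 = 0.406910
P(M+10) = 0.820^5 = 0.370740
The M+8 peak is largest (0.406910); scaling to 100 gives 0.05 : 1.06 : 9.64 : 43.90 : 100.00 : 91.11.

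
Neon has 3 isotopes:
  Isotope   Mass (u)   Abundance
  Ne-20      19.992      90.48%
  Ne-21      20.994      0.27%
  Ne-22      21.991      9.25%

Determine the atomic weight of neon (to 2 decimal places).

20.18 u

Average mass = Σ (abundance × isotope mass) = 0.9048 × 19.992 + 0.0027 × 20.994 + 0.0925 × 21.991
= 18.0888 + 0.0567 + 2.0342 = 20.1797 u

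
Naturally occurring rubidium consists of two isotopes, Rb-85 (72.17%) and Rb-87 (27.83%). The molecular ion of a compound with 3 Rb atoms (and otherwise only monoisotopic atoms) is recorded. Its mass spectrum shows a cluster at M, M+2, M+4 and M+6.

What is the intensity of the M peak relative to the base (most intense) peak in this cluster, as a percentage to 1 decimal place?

86.4%

Binomial terms of (0.7217 + 0.2783)^3: M 0.3759, M+2 0.4349, M+4 0.1677, M+6 0.0216 → M+2 is the base peak.
P(M+2) = C(3,1) × 0.7217^2 × 0.2783^1 = 3 × 0.52085089 × 0.2783 = 0.434858 (base)
P(M) = C(3,0) × 0.7217^3 × 0.2783^0 = 1 × 0.37589809 × 1.0000 = 0.375898
Relative intensity = 0.375898 / 0.434858 × 100 = 86.4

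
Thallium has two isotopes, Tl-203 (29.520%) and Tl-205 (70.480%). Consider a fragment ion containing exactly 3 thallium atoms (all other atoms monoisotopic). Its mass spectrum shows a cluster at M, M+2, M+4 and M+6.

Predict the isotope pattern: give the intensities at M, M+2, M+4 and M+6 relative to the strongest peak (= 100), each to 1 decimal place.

Each Tl atom is independently Tl-203 (p = 0.29520) or Tl-205 (q = 0.70480); the cluster is the binomial expansion (p + q)^3.
P(M) = 0.29520^3 = 0.025725
P(M+2) = 3 × 0.29520^2 × 0.70480^1 = 0.184255
P(M+4) = 3 × 0.29520^1 × 0.70480^2 = 0.439916
P(M+6) = 0.70480^3 = 0.350104
The M+4 peak is largest (0.439916); scaling to 100 gives 5.8 : 41.9 : 100.0 : 79.6.

5.8 : 41.9 : 100.0 : 79.6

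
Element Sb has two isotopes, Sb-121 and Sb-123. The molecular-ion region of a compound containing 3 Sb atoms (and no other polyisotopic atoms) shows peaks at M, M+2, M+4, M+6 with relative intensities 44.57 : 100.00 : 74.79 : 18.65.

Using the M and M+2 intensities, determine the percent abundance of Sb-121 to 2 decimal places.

57.21%

If p is the fraction of Sb that is Sb-121, then I(M+2)/I(M) = [C(3,1)·p^2·(1−p)] / p^3 = 3·(1−p)/p = 100.00/44.57 = 2.2437
(1−p)/p = 2.2437/3 = 0.7479  ⇒  p = 1/(1 + 0.7479) = 0.5721
Sb-121: 57.21%, Sb-123: 42.79%.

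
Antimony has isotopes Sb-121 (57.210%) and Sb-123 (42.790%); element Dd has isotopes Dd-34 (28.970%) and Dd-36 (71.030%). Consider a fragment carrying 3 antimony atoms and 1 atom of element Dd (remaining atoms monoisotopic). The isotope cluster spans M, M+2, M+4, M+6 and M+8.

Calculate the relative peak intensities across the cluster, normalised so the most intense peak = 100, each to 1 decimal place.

13.9 : 65.4 : 100.0 : 63.1 : 14.3

Antimony pattern (n=3): 0.18724742 : 0.42015297 : 0.3142518 : 0.07834781
Element Dd pattern (n=1): 0.2897 : 0.7103
Convolve the two distributions (both contribute in 2-u steps):
  M: 0.18724742×0.2897 = 0.054246
  M+2: 0.18724742×0.7103 + 0.42015297×0.2897 = 0.254720
  M+4: 0.42015297×0.7103 + 0.3142518×0.2897 = 0.389473
  M+6: 0.3142518×0.7103 + 0.07834781×0.2897 = 0.245910
  M+8: 0.07834781×0.7103 = 0.055650
Scale to base peak (0.389473) = 100: 13.9 : 65.4 : 100.0 : 63.1 : 14.3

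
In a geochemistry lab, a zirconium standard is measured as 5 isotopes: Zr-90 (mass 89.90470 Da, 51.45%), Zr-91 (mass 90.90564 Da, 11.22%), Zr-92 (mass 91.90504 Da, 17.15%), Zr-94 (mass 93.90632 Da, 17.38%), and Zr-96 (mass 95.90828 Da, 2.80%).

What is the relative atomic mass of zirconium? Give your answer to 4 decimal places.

Average mass = Σ (abundance × isotope mass) = 0.5145 × 89.90470 + 0.1122 × 90.90564 + 0.1715 × 91.90504 + 0.1738 × 93.90632 + 0.0280 × 95.90828
= 46.255968 + 10.199613 + 15.761714 + 16.320918 + 2.685432 = 91.223645 Da

91.2236 Da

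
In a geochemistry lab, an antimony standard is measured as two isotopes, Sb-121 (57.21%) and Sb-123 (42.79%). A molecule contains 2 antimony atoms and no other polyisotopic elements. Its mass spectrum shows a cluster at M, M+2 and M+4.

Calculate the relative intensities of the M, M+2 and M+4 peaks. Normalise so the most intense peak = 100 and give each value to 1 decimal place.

Expanding (0.5721 + 0.4279)^2:
P(M) = 0.5721^2 = 0.327298
P(M+2) = 2 × 0.5721^1 × 0.4279^1 = 0.489603
P(M+4) = 0.4279^2 = 0.183098
The M+2 peak is largest (0.489603); scaling to 100 gives 66.8 : 100.0 : 37.4.

66.8 : 100.0 : 37.4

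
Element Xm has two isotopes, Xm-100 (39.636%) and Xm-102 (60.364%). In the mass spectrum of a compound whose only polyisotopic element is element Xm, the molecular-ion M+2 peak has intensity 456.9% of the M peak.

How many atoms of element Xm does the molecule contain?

3

For n independent Xm atoms, I(M+2)/I(M) = n · (abundance Xm-102) / (abundance Xm-100) = n · 0.60364/0.39636.
n = 4.569 × 0.39636/0.60364 = 3.00 ≈ 3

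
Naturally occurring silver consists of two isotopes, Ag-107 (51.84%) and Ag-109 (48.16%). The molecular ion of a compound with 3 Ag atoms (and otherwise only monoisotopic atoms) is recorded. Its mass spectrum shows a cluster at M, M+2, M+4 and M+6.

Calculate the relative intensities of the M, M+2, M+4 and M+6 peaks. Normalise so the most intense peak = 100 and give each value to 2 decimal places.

35.88 : 100.00 : 92.90 : 28.77

Each Ag atom is independently Ag-107 (p = 0.5184) or Ag-109 (q = 0.4816); the cluster is the binomial expansion (p + q)^3.
P(M) = 0.5184^3 = 0.139314
P(M+2) = 3 × 0.5184^2 × 0.4816^1 = 0.388273
P(M+4) = 3 × 0.5184^1 × 0.4816^2 = 0.360711
P(M+6) = 0.4816^3 = 0.111702
The M+2 peak is largest (0.388273); scaling to 100 gives 35.88 : 100.00 : 92.90 : 28.77.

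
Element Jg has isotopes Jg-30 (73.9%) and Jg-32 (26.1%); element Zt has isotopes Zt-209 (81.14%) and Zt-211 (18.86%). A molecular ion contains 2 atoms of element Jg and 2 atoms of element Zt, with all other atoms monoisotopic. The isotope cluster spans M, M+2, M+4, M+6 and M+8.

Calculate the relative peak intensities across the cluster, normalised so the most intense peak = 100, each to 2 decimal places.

Element Jg pattern (n=2): 0.546121 : 0.385758 : 0.068121
Element Zt pattern (n=2): 0.65836996 : 0.30606008 : 0.03556996
Convolve the two distributions (both contribute in 2-u steps):
  M: 0.546121×0.65836996 = 0.359550
  M+2: 0.546121×0.30606008 + 0.385758×0.65836996 = 0.421117
  M+4: 0.546121×0.03556996 + 0.385758×0.30606008 + 0.068121×0.65836996 = 0.182339
  M+6: 0.385758×0.03556996 + 0.068121×0.30606008 = 0.034571
  M+8: 0.068121×0.03556996 = 0.002423
Scale to base peak (0.421117) = 100: 85.38 : 100.00 : 43.30 : 8.21 : 0.58

85.38 : 100.00 : 43.30 : 8.21 : 0.58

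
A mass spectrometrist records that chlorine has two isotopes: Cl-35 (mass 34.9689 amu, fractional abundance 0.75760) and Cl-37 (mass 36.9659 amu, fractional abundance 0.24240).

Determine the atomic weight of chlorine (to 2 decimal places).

Weight each isotope mass by its fractional abundance: 0.75760 × 34.9689 + 0.24240 × 36.9659
= 26.49244 + 8.96053 = 35.45297 amu

35.45 amu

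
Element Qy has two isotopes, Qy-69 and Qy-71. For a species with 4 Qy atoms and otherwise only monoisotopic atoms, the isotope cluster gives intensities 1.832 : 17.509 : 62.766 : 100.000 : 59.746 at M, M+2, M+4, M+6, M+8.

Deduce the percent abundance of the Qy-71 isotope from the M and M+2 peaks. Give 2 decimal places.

Write p for the Qy-69 fraction. I(M+2)/I(M) = [C(4,1)·p^3·(1−p)] / p^4 = 4·(1−p)/p = 17.509/1.832 = 9.5573
(1−p)/p = 9.5573/4 = 2.3893  ⇒  p = 1/(1 + 2.3893) = 0.2950
Qy-69: 29.50%, Qy-71: 70.50%.

70.50%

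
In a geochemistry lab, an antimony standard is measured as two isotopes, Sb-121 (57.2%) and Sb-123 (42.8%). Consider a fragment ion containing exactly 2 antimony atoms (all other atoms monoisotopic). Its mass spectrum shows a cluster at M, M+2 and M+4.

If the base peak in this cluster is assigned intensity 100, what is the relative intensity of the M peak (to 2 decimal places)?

(0.572 + 0.428)^2 gives M 0.3272, M+2 0.4896, M+4 0.1832; the largest is M+2.
P(M+2) = C(2,1) × 0.572^1 × 0.428^1 = 2 × 0.5720 × 0.4280 = 0.489632 (base)
P(M) = C(2,0) × 0.572^2 × 0.428^0 = 1 × 0.327184 × 1.0000 = 0.327184
Relative intensity = 0.327184 / 0.489632 × 100 = 66.82

66.82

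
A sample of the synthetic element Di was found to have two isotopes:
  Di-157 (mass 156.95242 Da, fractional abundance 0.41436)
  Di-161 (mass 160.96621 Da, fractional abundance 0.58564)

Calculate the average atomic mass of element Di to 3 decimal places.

159.303 Da

Ar = Σ fᵢ·mᵢ = 0.41436 × 156.95242 + 0.58564 × 160.96621
= 65.034805 + 94.268251 = 159.303056 Da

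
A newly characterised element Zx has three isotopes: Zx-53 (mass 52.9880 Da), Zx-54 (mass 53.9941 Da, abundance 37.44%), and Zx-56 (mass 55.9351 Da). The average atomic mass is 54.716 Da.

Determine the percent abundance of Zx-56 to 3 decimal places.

45.852%

Let x and y be the fractions of Zx-53 and Zx-56. Then x + y = 1 − 0.3744 = 0.6256 and 52.9880x + 55.9351y = 54.716 − 0.3744×53.9941 = 34.50060896.
Substituting: 52.9880x + 55.9351(0.6256 − x) = 34.50060896
(52.9880 − 55.9351)x = -0.4923896  ⇒  x = 0.16708, y = 0.45852
Zx-53: 16.708%, Zx-56: 45.852%.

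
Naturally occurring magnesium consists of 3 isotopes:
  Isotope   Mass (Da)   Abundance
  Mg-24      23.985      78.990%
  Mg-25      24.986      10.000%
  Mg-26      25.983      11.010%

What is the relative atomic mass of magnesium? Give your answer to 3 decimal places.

Average mass = Σ (abundance × isotope mass) = 0.78990 × 23.985 + 0.10000 × 24.986 + 0.11010 × 25.983
= 18.9458 + 2.4986 + 2.8607 = 24.3051 Da

24.305 Da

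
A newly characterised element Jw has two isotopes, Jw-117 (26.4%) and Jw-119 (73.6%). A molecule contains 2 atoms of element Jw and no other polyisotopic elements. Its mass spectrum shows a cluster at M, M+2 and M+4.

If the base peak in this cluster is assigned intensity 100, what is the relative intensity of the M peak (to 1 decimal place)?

12.9

Binomial terms of (0.264 + 0.736)^2: M 0.0697, M+2 0.3886, M+4 0.5417 → M+4 is the base peak.
P(M+4) = C(2,2) × 0.264^0 × 0.736^2 = 1 × 1.0000 × 0.541696 = 0.541696 (base)
P(M) = C(2,0) × 0.264^2 × 0.736^0 = 1 × 0.069696 × 1.0000 = 0.069696
Relative intensity = 0.069696 / 0.541696 × 100 = 12.9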